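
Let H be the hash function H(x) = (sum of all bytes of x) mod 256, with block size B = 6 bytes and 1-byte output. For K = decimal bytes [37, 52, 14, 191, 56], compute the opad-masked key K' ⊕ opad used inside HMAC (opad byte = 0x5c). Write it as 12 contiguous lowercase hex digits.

796852e3645c

Key decimal bytes [37, 52, 14, 191, 56] = 25 34 0e bf 38 is 5 bytes ≤ B = 6; zero-pad to 6 bytes: K' = 25 34 0e bf 38 00.
XOR each byte with 0x5c: 25⊕5c=79, 34⊕5c=68, 0e⊕5c=52, bf⊕5c=e3, 38⊕5c=64, 00⊕5c=5c.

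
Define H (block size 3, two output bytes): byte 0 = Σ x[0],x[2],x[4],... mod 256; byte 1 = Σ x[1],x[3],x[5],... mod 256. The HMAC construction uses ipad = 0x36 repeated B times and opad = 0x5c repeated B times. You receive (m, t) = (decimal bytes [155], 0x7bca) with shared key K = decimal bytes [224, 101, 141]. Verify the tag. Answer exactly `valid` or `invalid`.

Key decimal bytes [224, 101, 141] = e0 65 8d is exactly B = 3 bytes: K' = e0 65 8d.
K' ⊕ ipad = d6 53 bb; K' ⊕ opad = bc 39 d1.
Inner hash: even-index sum = 401 mod 256 = 145; odd-index sum = 238 mod 256 = 238 → 91 ee.
Outer hash (recomputed tag): even-index sum = 635 mod 256 = 123; odd-index sum = 202 mod 256 = 202 → 7b ca.
Recomputed tag = 7bca; claimed = 7bca → match.

valid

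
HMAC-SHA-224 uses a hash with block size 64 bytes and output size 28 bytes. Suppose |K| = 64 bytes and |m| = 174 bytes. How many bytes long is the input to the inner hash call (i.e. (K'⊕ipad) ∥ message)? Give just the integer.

238

Key is 64 ≤ 64 bytes, zero-padded: |K'| = 64.
Inner input = (K'⊕ipad) ∥ m → 64 + 174 = 238 bytes.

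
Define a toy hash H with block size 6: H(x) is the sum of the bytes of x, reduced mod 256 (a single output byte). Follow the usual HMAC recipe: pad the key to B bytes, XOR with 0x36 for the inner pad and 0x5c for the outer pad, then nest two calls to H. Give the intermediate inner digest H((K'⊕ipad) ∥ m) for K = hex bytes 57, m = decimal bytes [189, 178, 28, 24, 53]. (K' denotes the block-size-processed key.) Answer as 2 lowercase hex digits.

47

Key hex bytes 57 is 1 byte ≤ B = 6; zero-pad to 6 bytes: K' = 57 00 00 00 00 00.
K' ⊕ ipad = 61 36 36 36 36 36.
Inner input = 61 36 36 36 36 36 ∥ bd b2 1c 18 35.
Inner hash: sum = 97+54+54+54+54+54+189+178+28+24+53 = 839; mod 256 = 71 → 47.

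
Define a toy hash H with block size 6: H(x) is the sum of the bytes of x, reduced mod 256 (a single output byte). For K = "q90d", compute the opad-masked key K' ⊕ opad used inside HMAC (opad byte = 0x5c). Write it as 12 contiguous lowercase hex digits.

2d656c385c5c

Key "q90d" = 71 39 30 64 is 4 bytes ≤ B = 6; zero-pad to 6 bytes: K' = 71 39 30 64 00 00.
XOR each byte with 0x5c: 71⊕5c=2d, 39⊕5c=65, 30⊕5c=6c, 64⊕5c=38, 00⊕5c=5c, 00⊕5c=5c.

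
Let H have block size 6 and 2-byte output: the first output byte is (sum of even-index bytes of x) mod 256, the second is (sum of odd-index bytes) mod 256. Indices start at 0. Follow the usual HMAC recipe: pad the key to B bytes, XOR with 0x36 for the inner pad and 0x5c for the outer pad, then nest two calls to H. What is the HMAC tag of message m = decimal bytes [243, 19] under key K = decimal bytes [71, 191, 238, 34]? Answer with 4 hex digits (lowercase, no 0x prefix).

Key decimal bytes [71, 191, 238, 34] = 47 bf ee 22 is 4 bytes ≤ B = 6; zero-pad to 6 bytes: K' = 47 bf ee 22 00 00.
K' ⊕ ipad = 71 89 d8 14 36 36.  K' ⊕ opad = 1b e3 b2 7e 5c 5c.
Inner input = (K'⊕ipad) ∥ m = 71 89 d8 14 36 36 ∥ f3 13.
Inner hash: even-index sum = 626 mod 256 = 114; odd-index sum = 230 mod 256 = 230 → 72 e6.
Outer input = (K'⊕opad) ∥ inner = 1b e3 b2 7e 5c 5c ∥ 72 e6.
Outer hash (tag): even-index sum = 411 mod 256 = 155; odd-index sum = 675 mod 256 = 163 → 9b a3.

9ba3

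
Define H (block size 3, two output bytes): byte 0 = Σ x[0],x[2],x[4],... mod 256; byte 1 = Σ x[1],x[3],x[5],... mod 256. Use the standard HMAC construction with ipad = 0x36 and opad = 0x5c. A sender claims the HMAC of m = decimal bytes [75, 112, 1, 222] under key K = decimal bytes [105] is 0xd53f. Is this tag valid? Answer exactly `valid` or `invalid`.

Key decimal bytes [105] = 69 is 1 byte ≤ B = 3; zero-pad to 3 bytes: K' = 69 00 00.
K' ⊕ ipad = 5f 36 36; K' ⊕ opad = 35 5c 5c.
Inner hash: even-index sum = 483 mod 256 = 227; odd-index sum = 130 mod 256 = 130 → e3 82.
Outer hash (recomputed tag): even-index sum = 275 mod 256 = 19; odd-index sum = 319 mod 256 = 63 → 13 3f.
Recomputed tag = 133f; claimed = d53f → mismatch.

invalid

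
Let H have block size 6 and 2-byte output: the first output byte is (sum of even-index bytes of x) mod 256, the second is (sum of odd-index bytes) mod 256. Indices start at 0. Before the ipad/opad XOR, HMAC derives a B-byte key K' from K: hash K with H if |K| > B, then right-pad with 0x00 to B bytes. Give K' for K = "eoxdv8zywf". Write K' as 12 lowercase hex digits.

|K| = 10 > B = 6, so first hash the key.
H(K): even-index sum = 580 mod 256 = 68; odd-index sum = 490 mod 256 = 234 → 44 ea.
Zero-pad H(K) = 44 ea to 6 bytes: K' = 44 ea 00 00 00 00.

44ea00000000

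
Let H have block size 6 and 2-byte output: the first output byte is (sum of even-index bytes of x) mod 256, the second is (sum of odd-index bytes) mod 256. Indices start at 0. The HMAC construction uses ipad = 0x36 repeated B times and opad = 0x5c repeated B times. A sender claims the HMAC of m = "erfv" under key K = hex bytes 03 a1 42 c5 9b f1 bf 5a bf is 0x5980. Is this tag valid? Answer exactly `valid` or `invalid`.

Key hex bytes 03 a1 42 c5 9b f1 bf 5a bf is 9 bytes > B = 6, so hash it first: H(key) = 5e b1, then zero-pad to 6 bytes: K' = 5e b1 00 00 00 00.
K' ⊕ ipad = 68 87 36 36 36 36; K' ⊕ opad = 02 ed 5c 5c 5c 5c.
Inner hash: even-index sum = 415 mod 256 = 159; odd-index sum = 475 mod 256 = 219 → 9f db.
Outer hash (recomputed tag): even-index sum = 345 mod 256 = 89; odd-index sum = 640 mod 256 = 128 → 59 80.
Recomputed tag = 5980; claimed = 5980 → match.

valid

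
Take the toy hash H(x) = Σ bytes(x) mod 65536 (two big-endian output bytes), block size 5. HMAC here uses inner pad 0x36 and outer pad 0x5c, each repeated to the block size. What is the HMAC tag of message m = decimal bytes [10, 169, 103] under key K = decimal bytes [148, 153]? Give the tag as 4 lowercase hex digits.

Key decimal bytes [148, 153] = 94 99 is 2 bytes ≤ B = 5; zero-pad to 5 bytes: K' = 94 99 00 00 00.
K' ⊕ ipad = a2 af 36 36 36.  K' ⊕ opad = c8 c5 5c 5c 5c.
Inner input = (K'⊕ipad) ∥ m = a2 af 36 36 36 ∥ 0a a9 67.
Inner hash: sum = 162+175+54+54+54+10+169+103 = 781 → 03 0d.
Outer input = (K'⊕opad) ∥ inner = c8 c5 5c 5c 5c ∥ 03 0d.
Outer hash (tag): sum = 200+197+92+92+92+3+13 = 689 → 02 b1.

02b1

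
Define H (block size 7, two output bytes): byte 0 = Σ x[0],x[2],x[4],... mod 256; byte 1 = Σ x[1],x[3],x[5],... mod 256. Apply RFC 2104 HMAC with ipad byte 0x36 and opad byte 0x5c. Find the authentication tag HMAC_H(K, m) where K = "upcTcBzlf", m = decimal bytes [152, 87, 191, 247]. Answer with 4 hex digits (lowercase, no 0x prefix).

6203

Key "upcTcBzlf" = 75 70 63 54 63 42 7a 6c 66 is 9 bytes > B = 7, so hash it first: H(key) = 1b 72, then zero-pad to 7 bytes: K' = 1b 72 00 00 00 00 00.
K' ⊕ ipad = 2d 44 36 36 36 36 36.  K' ⊕ opad = 47 2e 5c 5c 5c 5c 5c.
Inner input = (K'⊕ipad) ∥ m = 2d 44 36 36 36 36 36 ∥ 98 57 bf f7.
Inner hash: even-index sum = 541 mod 256 = 29; odd-index sum = 519 mod 256 = 7 → 1d 07.
Outer input = (K'⊕opad) ∥ inner = 47 2e 5c 5c 5c 5c 5c ∥ 1d 07.
Outer hash (tag): even-index sum = 354 mod 256 = 98; odd-index sum = 259 mod 256 = 3 → 62 03.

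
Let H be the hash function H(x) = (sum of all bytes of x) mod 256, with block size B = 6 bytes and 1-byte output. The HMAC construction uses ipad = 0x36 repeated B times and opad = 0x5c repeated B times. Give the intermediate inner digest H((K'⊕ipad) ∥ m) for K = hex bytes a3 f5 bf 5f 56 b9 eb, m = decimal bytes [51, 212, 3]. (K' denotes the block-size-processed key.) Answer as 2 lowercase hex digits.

Key hex bytes a3 f5 bf 5f 56 b9 eb is 7 bytes > B = 6, so hash it first: H(key) = b0, then zero-pad to 6 bytes: K' = b0 00 00 00 00 00.
K' ⊕ ipad = 86 36 36 36 36 36.
Inner input = 86 36 36 36 36 36 ∥ 33 d4 03.
Inner hash: sum = 134+54+54+54+54+54+51+212+3 = 670; mod 256 = 158 → 9e.

9e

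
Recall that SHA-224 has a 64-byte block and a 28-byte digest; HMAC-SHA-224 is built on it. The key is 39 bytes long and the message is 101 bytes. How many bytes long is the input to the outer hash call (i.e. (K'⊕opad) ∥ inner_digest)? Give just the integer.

92

Key is 39 ≤ 64 bytes, zero-padded: |K'| = 64.
Outer input = (K'⊕opad) ∥ H(inner) → 64 + 28 = 92 bytes.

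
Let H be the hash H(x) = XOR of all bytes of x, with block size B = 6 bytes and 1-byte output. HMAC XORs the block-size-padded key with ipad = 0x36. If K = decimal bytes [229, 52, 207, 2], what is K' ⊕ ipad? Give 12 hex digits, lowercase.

d302f9343636

Key decimal bytes [229, 52, 207, 2] = e5 34 cf 02 is 4 bytes ≤ B = 6; zero-pad to 6 bytes: K' = e5 34 cf 02 00 00.
XOR each byte with 0x36: e5⊕36=d3, 34⊕36=02, cf⊕36=f9, 02⊕36=34, 00⊕36=36, 00⊕36=36.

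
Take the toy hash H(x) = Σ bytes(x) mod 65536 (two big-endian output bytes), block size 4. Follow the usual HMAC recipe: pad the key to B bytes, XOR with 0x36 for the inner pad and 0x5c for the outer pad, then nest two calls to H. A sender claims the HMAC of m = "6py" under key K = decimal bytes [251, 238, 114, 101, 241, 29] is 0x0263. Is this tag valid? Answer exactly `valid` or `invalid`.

valid

Key decimal bytes [251, 238, 114, 101, 241, 29] = fb ee 72 65 f1 1d is 6 bytes > B = 4, so hash it first: H(key) = 03 ce, then zero-pad to 4 bytes: K' = 03 ce 00 00.
K' ⊕ ipad = 35 f8 36 36; K' ⊕ opad = 5f 92 5c 5c.
Inner hash: sum = 53+248+54+54+54+112+121 = 696 → 02 b8.
Outer hash (recomputed tag): sum = 95+146+92+92+2+184 = 611 → 02 63.
Recomputed tag = 0263; claimed = 0263 → match.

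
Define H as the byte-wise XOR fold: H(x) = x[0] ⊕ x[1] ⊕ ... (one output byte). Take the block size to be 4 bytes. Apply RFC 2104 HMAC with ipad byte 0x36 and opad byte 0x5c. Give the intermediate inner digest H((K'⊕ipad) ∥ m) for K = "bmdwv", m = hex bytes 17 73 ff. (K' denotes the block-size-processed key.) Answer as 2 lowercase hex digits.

Key "bmdwv" = 62 6d 64 77 76 is 5 bytes > B = 4, so hash it first: H(key) = 6a, then zero-pad to 4 bytes: K' = 6a 00 00 00.
K' ⊕ ipad = 5c 36 36 36.
Inner input = 5c 36 36 36 ∥ 17 73 ff.
Inner hash: XOR 5c⊕36⊕36⊕36⊕17⊕73⊕ff = f1.

f1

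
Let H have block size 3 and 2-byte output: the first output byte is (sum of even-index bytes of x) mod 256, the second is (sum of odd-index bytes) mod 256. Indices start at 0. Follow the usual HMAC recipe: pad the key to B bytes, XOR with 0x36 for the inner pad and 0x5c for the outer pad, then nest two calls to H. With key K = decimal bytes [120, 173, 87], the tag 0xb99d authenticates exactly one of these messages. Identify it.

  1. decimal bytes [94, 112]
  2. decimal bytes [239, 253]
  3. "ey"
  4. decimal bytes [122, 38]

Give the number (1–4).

Key decimal bytes [120, 173, 87] = 78 ad 57 is exactly B = 3 bytes: K' = 78 ad 57.
K' ⊕ ipad = 4e 9b 61; K' ⊕ opad = 24 f1 0b.
m1: inner = H(4e 9b 61 5e 70) = 1f f9; tag = H(24 f1 0b 1f f9) = 2810
m2: inner = H(4e 9b 61 ef fd) = ac 8a; tag = H(24 f1 0b ac 8a) = b99d ← matches
m3: inner = H(4e 9b 61 65 79) = 28 00; tag = H(24 f1 0b 28 00) = 2f19
m4: inner = H(4e 9b 61 7a 26) = d5 15; tag = H(24 f1 0b d5 15) = 44c6

2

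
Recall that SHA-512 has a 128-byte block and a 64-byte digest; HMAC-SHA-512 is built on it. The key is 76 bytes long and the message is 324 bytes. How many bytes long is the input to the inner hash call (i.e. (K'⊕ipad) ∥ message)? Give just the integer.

Key is 76 ≤ 128 bytes, zero-padded: |K'| = 128.
Inner input = (K'⊕ipad) ∥ m → 128 + 324 = 452 bytes.

452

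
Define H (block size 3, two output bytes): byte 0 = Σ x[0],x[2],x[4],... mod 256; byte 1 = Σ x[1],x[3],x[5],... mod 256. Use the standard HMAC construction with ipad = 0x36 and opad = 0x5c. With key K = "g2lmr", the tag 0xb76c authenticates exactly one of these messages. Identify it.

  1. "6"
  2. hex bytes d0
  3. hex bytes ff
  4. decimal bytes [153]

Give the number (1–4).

4

Key "g2lmr" = 67 32 6c 6d 72 is 5 bytes > B = 3, so hash it first: H(key) = 45 9f, then zero-pad to 3 bytes: K' = 45 9f 00.
K' ⊕ ipad = 73 a9 36; K' ⊕ opad = 19 c3 5c.
m1: inner = H(73 a9 36 36) = a9 df; tag = H(19 c3 5c a9 df) = 546c
m2: inner = H(73 a9 36 d0) = a9 79; tag = H(19 c3 5c a9 79) = ee6c
m3: inner = H(73 a9 36 ff) = a9 a8; tag = H(19 c3 5c a9 a8) = 1d6c
m4: inner = H(73 a9 36 99) = a9 42; tag = H(19 c3 5c a9 42) = b76c ← matches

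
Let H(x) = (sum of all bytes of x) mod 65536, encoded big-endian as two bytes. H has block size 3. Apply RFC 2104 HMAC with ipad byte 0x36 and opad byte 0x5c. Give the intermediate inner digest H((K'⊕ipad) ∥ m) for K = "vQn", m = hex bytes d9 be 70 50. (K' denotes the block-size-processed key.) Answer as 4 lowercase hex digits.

Key "vQn" = 76 51 6e is exactly B = 3 bytes: K' = 76 51 6e.
K' ⊕ ipad = 40 67 58.
Inner input = 40 67 58 ∥ d9 be 70 50.
Inner hash: sum = 64+103+88+217+190+112+80 = 854 → 03 56.

0356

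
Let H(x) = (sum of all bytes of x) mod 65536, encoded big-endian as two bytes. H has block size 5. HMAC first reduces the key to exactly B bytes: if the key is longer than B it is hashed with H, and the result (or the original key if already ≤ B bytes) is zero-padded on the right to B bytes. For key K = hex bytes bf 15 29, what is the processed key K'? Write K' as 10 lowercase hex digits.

bf15290000

Key hex bytes bf 15 29 is 3 bytes ≤ B = 5; zero-pad to 5 bytes: K' = bf 15 29 00 00.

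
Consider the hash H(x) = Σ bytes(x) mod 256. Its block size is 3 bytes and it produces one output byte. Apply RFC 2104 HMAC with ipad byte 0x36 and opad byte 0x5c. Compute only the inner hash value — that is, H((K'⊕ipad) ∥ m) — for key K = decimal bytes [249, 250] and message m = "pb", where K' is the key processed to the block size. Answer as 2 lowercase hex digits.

a3

Key decimal bytes [249, 250] = f9 fa is 2 bytes ≤ B = 3; zero-pad to 3 bytes: K' = f9 fa 00.
K' ⊕ ipad = cf cc 36.
Inner input = cf cc 36 ∥ 70 62.
Inner hash: sum = 207+204+54+112+98 = 675; mod 256 = 163 → a3.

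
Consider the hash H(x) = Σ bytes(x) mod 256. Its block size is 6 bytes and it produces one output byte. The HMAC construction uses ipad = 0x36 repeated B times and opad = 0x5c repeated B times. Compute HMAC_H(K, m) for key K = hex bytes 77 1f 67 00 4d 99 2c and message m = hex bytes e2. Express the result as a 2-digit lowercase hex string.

48

Key hex bytes 77 1f 67 00 4d 99 2c is 7 bytes > B = 6, so hash it first: H(key) = 0f, then zero-pad to 6 bytes: K' = 0f 00 00 00 00 00.
K' ⊕ ipad = 39 36 36 36 36 36.  K' ⊕ opad = 53 5c 5c 5c 5c 5c.
Inner input = (K'⊕ipad) ∥ m = 39 36 36 36 36 36 ∥ e2.
Inner hash: sum = 57+54+54+54+54+54+226 = 553; mod 256 = 41 → 29.
Outer input = (K'⊕opad) ∥ inner = 53 5c 5c 5c 5c 5c ∥ 29.
Outer hash (tag): sum = 83+92+92+92+92+92+41 = 584; mod 256 = 72 → 48.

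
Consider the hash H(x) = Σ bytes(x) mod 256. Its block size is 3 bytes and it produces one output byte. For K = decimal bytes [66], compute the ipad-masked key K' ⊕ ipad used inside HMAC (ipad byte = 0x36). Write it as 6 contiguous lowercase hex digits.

Key decimal bytes [66] = 42 is 1 byte ≤ B = 3; zero-pad to 3 bytes: K' = 42 00 00.
XOR each byte with 0x36: 42⊕36=74, 00⊕36=36, 00⊕36=36.

743636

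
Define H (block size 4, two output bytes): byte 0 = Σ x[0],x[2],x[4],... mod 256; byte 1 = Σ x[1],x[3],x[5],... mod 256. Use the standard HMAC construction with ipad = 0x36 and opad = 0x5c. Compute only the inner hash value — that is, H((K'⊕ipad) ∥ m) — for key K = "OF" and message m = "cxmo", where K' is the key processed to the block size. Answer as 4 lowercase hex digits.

Key "OF" = 4f 46 is 2 bytes ≤ B = 4; zero-pad to 4 bytes: K' = 4f 46 00 00.
K' ⊕ ipad = 79 70 36 36.
Inner input = 79 70 36 36 ∥ 63 78 6d 6f.
Inner hash: even-index sum = 383 mod 256 = 127; odd-index sum = 397 mod 256 = 141 → 7f 8d.

7f8d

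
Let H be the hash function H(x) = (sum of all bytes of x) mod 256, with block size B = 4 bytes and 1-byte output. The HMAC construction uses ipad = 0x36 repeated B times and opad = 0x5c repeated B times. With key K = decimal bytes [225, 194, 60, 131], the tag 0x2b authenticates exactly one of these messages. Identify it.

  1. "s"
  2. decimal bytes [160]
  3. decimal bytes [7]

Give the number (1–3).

Key decimal bytes [225, 194, 60, 131] = e1 c2 3c 83 is exactly B = 4 bytes: K' = e1 c2 3c 83.
K' ⊕ ipad = d7 f4 0a b5; K' ⊕ opad = bd 9e 60 df.
m1: inner = H(d7 f4 0a b5 73) = fd; tag = H(bd 9e 60 df fd) = 97
m2: inner = H(d7 f4 0a b5 a0) = 2a; tag = H(bd 9e 60 df 2a) = c4
m3: inner = H(d7 f4 0a b5 07) = 91; tag = H(bd 9e 60 df 91) = 2b ← matches

3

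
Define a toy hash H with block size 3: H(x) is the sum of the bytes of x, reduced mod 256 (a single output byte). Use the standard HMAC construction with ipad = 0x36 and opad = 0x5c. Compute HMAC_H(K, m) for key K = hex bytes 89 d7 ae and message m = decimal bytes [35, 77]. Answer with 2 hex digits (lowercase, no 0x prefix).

fa

Key hex bytes 89 d7 ae is exactly B = 3 bytes: K' = 89 d7 ae.
K' ⊕ ipad = bf e1 98.  K' ⊕ opad = d5 8b f2.
Inner input = (K'⊕ipad) ∥ m = bf e1 98 ∥ 23 4d.
Inner hash: sum = 191+225+152+35+77 = 680; mod 256 = 168 → a8.
Outer input = (K'⊕opad) ∥ inner = d5 8b f2 ∥ a8.
Outer hash (tag): sum = 213+139+242+168 = 762; mod 256 = 250 → fa.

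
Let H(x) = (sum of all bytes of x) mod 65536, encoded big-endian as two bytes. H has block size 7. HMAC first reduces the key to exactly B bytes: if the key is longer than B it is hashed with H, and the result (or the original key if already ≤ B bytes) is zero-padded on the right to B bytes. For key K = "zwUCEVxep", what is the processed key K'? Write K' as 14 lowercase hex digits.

|K| = 9 > B = 7, so first hash the key.
H(K): sum = 122+119+85+67+69+86+120+101+112 = 881 → 03 71.
Zero-pad H(K) = 03 71 to 7 bytes: K' = 03 71 00 00 00 00 00.

03710000000000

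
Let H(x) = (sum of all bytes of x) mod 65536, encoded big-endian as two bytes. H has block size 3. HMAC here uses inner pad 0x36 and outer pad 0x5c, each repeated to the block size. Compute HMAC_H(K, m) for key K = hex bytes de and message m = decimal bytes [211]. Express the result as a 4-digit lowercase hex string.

0163

Key hex bytes de is 1 byte ≤ B = 3; zero-pad to 3 bytes: K' = de 00 00.
K' ⊕ ipad = e8 36 36.  K' ⊕ opad = 82 5c 5c.
Inner input = (K'⊕ipad) ∥ m = e8 36 36 ∥ d3.
Inner hash: sum = 232+54+54+211 = 551 → 02 27.
Outer input = (K'⊕opad) ∥ inner = 82 5c 5c ∥ 02 27.
Outer hash (tag): sum = 130+92+92+2+39 = 355 → 01 63.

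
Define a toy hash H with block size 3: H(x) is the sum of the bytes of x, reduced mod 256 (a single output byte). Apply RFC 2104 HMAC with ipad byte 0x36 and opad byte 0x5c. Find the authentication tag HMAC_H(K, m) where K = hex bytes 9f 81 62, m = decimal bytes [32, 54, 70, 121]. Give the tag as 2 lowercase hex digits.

a7

Key hex bytes 9f 81 62 is exactly B = 3 bytes: K' = 9f 81 62.
K' ⊕ ipad = a9 b7 54.  K' ⊕ opad = c3 dd 3e.
Inner input = (K'⊕ipad) ∥ m = a9 b7 54 ∥ 20 36 46 79.
Inner hash: sum = 169+183+84+32+54+70+121 = 713; mod 256 = 201 → c9.
Outer input = (K'⊕opad) ∥ inner = c3 dd 3e ∥ c9.
Outer hash (tag): sum = 195+221+62+201 = 679; mod 256 = 167 → a7.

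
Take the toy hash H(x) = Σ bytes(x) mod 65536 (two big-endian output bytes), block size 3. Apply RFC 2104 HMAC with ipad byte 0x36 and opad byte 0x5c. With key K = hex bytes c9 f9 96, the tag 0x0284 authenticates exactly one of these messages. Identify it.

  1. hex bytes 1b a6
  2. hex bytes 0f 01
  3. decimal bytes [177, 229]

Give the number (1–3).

Key hex bytes c9 f9 96 is exactly B = 3 bytes: K' = c9 f9 96.
K' ⊕ ipad = ff cf a0; K' ⊕ opad = 95 a5 ca.
m1: inner = H(ff cf a0 1b a6) = 03 2f; tag = H(95 a5 ca 03 2f) = 0236
m2: inner = H(ff cf a0 0f 01) = 02 7e; tag = H(95 a5 ca 02 7e) = 0284 ← matches
m3: inner = H(ff cf a0 b1 e5) = 04 04; tag = H(95 a5 ca 04 04) = 020c

2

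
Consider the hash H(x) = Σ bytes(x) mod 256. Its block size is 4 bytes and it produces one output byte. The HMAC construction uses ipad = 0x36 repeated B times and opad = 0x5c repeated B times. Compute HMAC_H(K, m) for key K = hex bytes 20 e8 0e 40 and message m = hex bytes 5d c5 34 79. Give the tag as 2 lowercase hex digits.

0f

Key hex bytes 20 e8 0e 40 is exactly B = 4 bytes: K' = 20 e8 0e 40.
K' ⊕ ipad = 16 de 38 76.  K' ⊕ opad = 7c b4 52 1c.
Inner input = (K'⊕ipad) ∥ m = 16 de 38 76 ∥ 5d c5 34 79.
Inner hash: sum = 22+222+56+118+93+197+52+121 = 881; mod 256 = 113 → 71.
Outer input = (K'⊕opad) ∥ inner = 7c b4 52 1c ∥ 71.
Outer hash (tag): sum = 124+180+82+28+113 = 527; mod 256 = 15 → 0f.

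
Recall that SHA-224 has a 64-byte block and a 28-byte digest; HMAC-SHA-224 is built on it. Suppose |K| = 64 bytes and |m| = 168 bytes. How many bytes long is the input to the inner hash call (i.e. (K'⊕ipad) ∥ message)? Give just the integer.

232

Key is 64 ≤ 64 bytes, zero-padded: |K'| = 64.
Inner input = (K'⊕ipad) ∥ m → 64 + 168 = 232 bytes.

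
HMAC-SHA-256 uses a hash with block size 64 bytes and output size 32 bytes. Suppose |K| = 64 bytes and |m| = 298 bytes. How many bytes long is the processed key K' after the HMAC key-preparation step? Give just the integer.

64

Key is 64 ≤ 64 bytes, zero-padded: |K'| = 64.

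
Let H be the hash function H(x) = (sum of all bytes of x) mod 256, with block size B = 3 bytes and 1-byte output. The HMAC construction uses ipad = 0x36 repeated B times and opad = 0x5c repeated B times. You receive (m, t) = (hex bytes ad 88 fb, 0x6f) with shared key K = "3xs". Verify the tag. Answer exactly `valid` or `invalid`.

invalid

Key "3xs" = 33 78 73 is exactly B = 3 bytes: K' = 33 78 73.
K' ⊕ ipad = 05 4e 45; K' ⊕ opad = 6f 24 2f.
Inner hash: sum = 5+78+69+173+136+251 = 712; mod 256 = 200 → c8.
Outer hash (recomputed tag): sum = 111+36+47+200 = 394; mod 256 = 138 → 8a.
Recomputed tag = 8a; claimed = 6f → mismatch.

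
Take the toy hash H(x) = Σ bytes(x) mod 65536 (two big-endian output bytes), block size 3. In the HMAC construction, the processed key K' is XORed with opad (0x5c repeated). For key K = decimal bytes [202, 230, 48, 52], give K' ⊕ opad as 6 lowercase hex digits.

Key decimal bytes [202, 230, 48, 52] = ca e6 30 34 is 4 bytes > B = 3, so hash it first: H(key) = 02 14, then zero-pad to 3 bytes: K' = 02 14 00.
XOR each byte with 0x5c: 02⊕5c=5e, 14⊕5c=48, 00⊕5c=5c.

5e485c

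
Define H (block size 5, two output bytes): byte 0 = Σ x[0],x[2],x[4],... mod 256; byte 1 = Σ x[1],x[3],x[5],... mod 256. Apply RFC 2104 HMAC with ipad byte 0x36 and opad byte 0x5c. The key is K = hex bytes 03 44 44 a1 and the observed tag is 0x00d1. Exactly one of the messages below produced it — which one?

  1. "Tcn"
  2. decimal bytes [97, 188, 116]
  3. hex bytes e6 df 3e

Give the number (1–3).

3

Key hex bytes 03 44 44 a1 is 4 bytes ≤ B = 5; zero-pad to 5 bytes: K' = 03 44 44 a1 00.
K' ⊕ ipad = 35 72 72 97 36; K' ⊕ opad = 5f 18 18 fd 5c.
m1: inner = H(35 72 72 97 36 54 63 6e) = 40 cb; tag = H(5f 18 18 fd 5c 40 cb) = 9e55
m2: inner = H(35 72 72 97 36 61 bc 74) = 99 de; tag = H(5f 18 18 fd 5c 99 de) = b1ae
m3: inner = H(35 72 72 97 36 e6 df 3e) = bc 2d; tag = H(5f 18 18 fd 5c bc 2d) = 00d1 ← matches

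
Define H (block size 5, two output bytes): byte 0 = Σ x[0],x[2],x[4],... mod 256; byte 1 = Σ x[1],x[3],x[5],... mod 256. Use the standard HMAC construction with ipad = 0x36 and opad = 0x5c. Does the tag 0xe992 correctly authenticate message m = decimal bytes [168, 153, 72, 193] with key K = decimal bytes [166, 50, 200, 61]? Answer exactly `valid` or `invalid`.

invalid

Key decimal bytes [166, 50, 200, 61] = a6 32 c8 3d is 4 bytes ≤ B = 5; zero-pad to 5 bytes: K' = a6 32 c8 3d 00.
K' ⊕ ipad = 90 04 fe 0b 36; K' ⊕ opad = fa 6e 94 61 5c.
Inner hash: even-index sum = 798 mod 256 = 30; odd-index sum = 255 mod 256 = 255 → 1e ff.
Outer hash (recomputed tag): even-index sum = 745 mod 256 = 233; odd-index sum = 237 mod 256 = 237 → e9 ed.
Recomputed tag = e9ed; claimed = e992 → mismatch.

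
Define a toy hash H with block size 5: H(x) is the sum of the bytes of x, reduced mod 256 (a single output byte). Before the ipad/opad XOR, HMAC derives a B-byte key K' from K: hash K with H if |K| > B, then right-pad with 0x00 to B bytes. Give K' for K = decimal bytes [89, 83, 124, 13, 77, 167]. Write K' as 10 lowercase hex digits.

2900000000

|K| = 6 > B = 5, so first hash the key.
H(K): sum = 89+83+124+13+77+167 = 553; mod 256 = 41 → 29.
Zero-pad H(K) = 29 to 5 bytes: K' = 29 00 00 00 00.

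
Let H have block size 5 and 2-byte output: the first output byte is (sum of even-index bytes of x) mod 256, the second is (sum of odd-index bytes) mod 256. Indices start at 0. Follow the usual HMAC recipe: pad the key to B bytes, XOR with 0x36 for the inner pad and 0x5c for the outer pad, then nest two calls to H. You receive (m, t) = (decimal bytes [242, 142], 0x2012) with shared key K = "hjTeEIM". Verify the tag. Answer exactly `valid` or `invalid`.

valid

Key "hjTeEIM" = 68 6a 54 65 45 49 4d is 7 bytes > B = 5, so hash it first: H(key) = 4e 18, then zero-pad to 5 bytes: K' = 4e 18 00 00 00.
K' ⊕ ipad = 78 2e 36 36 36; K' ⊕ opad = 12 44 5c 5c 5c.
Inner hash: even-index sum = 370 mod 256 = 114; odd-index sum = 342 mod 256 = 86 → 72 56.
Outer hash (recomputed tag): even-index sum = 288 mod 256 = 32; odd-index sum = 274 mod 256 = 18 → 20 12.
Recomputed tag = 2012; claimed = 2012 → match.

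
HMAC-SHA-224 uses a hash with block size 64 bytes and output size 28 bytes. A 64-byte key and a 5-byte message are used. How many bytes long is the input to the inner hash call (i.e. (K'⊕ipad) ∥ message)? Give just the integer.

Key is 64 ≤ 64 bytes, zero-padded: |K'| = 64.
Inner input = (K'⊕ipad) ∥ m → 64 + 5 = 69 bytes.

69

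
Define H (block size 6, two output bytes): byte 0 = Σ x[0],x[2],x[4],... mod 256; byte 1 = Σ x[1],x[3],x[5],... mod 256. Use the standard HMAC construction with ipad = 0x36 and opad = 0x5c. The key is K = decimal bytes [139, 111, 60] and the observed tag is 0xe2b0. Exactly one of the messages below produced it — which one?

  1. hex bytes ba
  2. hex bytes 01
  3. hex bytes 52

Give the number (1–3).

Key decimal bytes [139, 111, 60] = 8b 6f 3c is 3 bytes ≤ B = 6; zero-pad to 6 bytes: K' = 8b 6f 3c 00 00 00.
K' ⊕ ipad = bd 59 0a 36 36 36; K' ⊕ opad = d7 33 60 5c 5c 5c.
m1: inner = H(bd 59 0a 36 36 36 ba) = b7 c5; tag = H(d7 33 60 5c 5c 5c b7 c5) = 4ab0
m2: inner = H(bd 59 0a 36 36 36 01) = fe c5; tag = H(d7 33 60 5c 5c 5c fe c5) = 91b0
m3: inner = H(bd 59 0a 36 36 36 52) = 4f c5; tag = H(d7 33 60 5c 5c 5c 4f c5) = e2b0 ← matches

3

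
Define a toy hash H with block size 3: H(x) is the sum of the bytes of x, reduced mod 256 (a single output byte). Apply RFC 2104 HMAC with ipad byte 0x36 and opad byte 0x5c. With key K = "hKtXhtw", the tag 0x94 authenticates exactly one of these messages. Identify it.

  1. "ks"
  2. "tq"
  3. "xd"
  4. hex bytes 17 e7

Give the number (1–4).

Key "hKtXhtw" = 68 4b 74 58 68 74 77 is 7 bytes > B = 3, so hash it first: H(key) = d2, then zero-pad to 3 bytes: K' = d2 00 00.
K' ⊕ ipad = e4 36 36; K' ⊕ opad = 8e 5c 5c.
m1: inner = H(e4 36 36 6b 73) = 2e; tag = H(8e 5c 5c 2e) = 74
m2: inner = H(e4 36 36 74 71) = 35; tag = H(8e 5c 5c 35) = 7b
m3: inner = H(e4 36 36 78 64) = 2c; tag = H(8e 5c 5c 2c) = 72
m4: inner = H(e4 36 36 17 e7) = 4e; tag = H(8e 5c 5c 4e) = 94 ← matches

4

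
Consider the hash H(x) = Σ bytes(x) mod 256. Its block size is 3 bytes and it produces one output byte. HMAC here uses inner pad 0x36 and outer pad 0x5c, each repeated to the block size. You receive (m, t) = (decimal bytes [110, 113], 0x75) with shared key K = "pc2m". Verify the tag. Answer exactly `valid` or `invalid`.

valid

Key "pc2m" = 70 63 32 6d is 4 bytes > B = 3, so hash it first: H(key) = 72, then zero-pad to 3 bytes: K' = 72 00 00.
K' ⊕ ipad = 44 36 36; K' ⊕ opad = 2e 5c 5c.
Inner hash: sum = 68+54+54+110+113 = 399; mod 256 = 143 → 8f.
Outer hash (recomputed tag): sum = 46+92+92+143 = 373; mod 256 = 117 → 75.
Recomputed tag = 75; claimed = 75 → match.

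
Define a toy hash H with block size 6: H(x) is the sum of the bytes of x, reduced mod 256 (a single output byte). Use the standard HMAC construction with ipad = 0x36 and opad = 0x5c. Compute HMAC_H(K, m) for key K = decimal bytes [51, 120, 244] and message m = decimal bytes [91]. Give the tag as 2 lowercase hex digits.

Key decimal bytes [51, 120, 244] = 33 78 f4 is 3 bytes ≤ B = 6; zero-pad to 6 bytes: K' = 33 78 f4 00 00 00.
K' ⊕ ipad = 05 4e c2 36 36 36.  K' ⊕ opad = 6f 24 a8 5c 5c 5c.
Inner input = (K'⊕ipad) ∥ m = 05 4e c2 36 36 36 ∥ 5b.
Inner hash: sum = 5+78+194+54+54+54+91 = 530; mod 256 = 18 → 12.
Outer input = (K'⊕opad) ∥ inner = 6f 24 a8 5c 5c 5c ∥ 12.
Outer hash (tag): sum = 111+36+168+92+92+92+18 = 609; mod 256 = 97 → 61.

61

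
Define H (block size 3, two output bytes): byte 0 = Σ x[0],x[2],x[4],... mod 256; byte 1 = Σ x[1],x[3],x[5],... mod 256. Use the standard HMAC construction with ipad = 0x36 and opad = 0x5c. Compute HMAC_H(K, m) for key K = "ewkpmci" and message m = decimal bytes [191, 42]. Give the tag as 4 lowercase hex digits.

9106

Key "ewkpmci" = 65 77 6b 70 6d 63 69 is 7 bytes > B = 3, so hash it first: H(key) = a6 4a, then zero-pad to 3 bytes: K' = a6 4a 00.
K' ⊕ ipad = 90 7c 36.  K' ⊕ opad = fa 16 5c.
Inner input = (K'⊕ipad) ∥ m = 90 7c 36 ∥ bf 2a.
Inner hash: even-index sum = 240 mod 256 = 240; odd-index sum = 315 mod 256 = 59 → f0 3b.
Outer input = (K'⊕opad) ∥ inner = fa 16 5c ∥ f0 3b.
Outer hash (tag): even-index sum = 401 mod 256 = 145; odd-index sum = 262 mod 256 = 6 → 91 06.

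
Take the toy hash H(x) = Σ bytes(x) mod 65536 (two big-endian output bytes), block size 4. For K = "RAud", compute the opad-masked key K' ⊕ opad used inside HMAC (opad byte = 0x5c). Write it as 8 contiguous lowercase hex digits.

0e1d2938

Key "RAud" = 52 41 75 64 is exactly B = 4 bytes: K' = 52 41 75 64.
XOR each byte with 0x5c: 52⊕5c=0e, 41⊕5c=1d, 75⊕5c=29, 64⊕5c=38.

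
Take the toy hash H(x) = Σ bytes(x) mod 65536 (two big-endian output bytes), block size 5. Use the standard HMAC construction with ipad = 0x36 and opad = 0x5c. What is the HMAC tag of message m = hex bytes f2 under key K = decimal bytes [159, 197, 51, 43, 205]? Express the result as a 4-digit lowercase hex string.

Key decimal bytes [159, 197, 51, 43, 205] = 9f c5 33 2b cd is exactly B = 5 bytes: K' = 9f c5 33 2b cd.
K' ⊕ ipad = a9 f3 05 1d fb.  K' ⊕ opad = c3 99 6f 77 91.
Inner input = (K'⊕ipad) ∥ m = a9 f3 05 1d fb ∥ f2.
Inner hash: sum = 169+243+5+29+251+242 = 939 → 03 ab.
Outer input = (K'⊕opad) ∥ inner = c3 99 6f 77 91 ∥ 03 ab.
Outer hash (tag): sum = 195+153+111+119+145+3+171 = 897 → 03 81.

0381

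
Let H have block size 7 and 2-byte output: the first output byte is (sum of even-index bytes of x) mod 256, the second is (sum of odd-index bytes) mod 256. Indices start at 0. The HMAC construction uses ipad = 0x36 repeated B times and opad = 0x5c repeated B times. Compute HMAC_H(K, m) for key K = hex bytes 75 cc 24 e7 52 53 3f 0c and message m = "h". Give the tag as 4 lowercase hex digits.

82c4

Key hex bytes 75 cc 24 e7 52 53 3f 0c is 8 bytes > B = 7, so hash it first: H(key) = 2a 12, then zero-pad to 7 bytes: K' = 2a 12 00 00 00 00 00.
K' ⊕ ipad = 1c 24 36 36 36 36 36.  K' ⊕ opad = 76 4e 5c 5c 5c 5c 5c.
Inner input = (K'⊕ipad) ∥ m = 1c 24 36 36 36 36 36 ∥ 68.
Inner hash: even-index sum = 190 mod 256 = 190; odd-index sum = 248 mod 256 = 248 → be f8.
Outer input = (K'⊕opad) ∥ inner = 76 4e 5c 5c 5c 5c 5c ∥ be f8.
Outer hash (tag): even-index sum = 642 mod 256 = 130; odd-index sum = 452 mod 256 = 196 → 82 c4.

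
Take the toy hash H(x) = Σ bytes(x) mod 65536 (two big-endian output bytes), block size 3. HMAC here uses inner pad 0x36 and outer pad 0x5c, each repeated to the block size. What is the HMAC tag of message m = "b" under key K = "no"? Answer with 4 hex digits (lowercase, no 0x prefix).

010b

Key "no" = 6e 6f is 2 bytes ≤ B = 3; zero-pad to 3 bytes: K' = 6e 6f 00.
K' ⊕ ipad = 58 59 36.  K' ⊕ opad = 32 33 5c.
Inner input = (K'⊕ipad) ∥ m = 58 59 36 ∥ 62.
Inner hash: sum = 88+89+54+98 = 329 → 01 49.
Outer input = (K'⊕opad) ∥ inner = 32 33 5c ∥ 01 49.
Outer hash (tag): sum = 50+51+92+1+73 = 267 → 01 0b.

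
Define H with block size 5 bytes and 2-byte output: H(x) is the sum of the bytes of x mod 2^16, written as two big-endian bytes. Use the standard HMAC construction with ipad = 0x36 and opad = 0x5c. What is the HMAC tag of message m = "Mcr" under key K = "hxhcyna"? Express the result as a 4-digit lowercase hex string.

02e0

Key "hxhcyna" = 68 78 68 63 79 6e 61 is 7 bytes > B = 5, so hash it first: H(key) = 02 f3, then zero-pad to 5 bytes: K' = 02 f3 00 00 00.
K' ⊕ ipad = 34 c5 36 36 36.  K' ⊕ opad = 5e af 5c 5c 5c.
Inner input = (K'⊕ipad) ∥ m = 34 c5 36 36 36 ∥ 4d 63 72.
Inner hash: sum = 52+197+54+54+54+77+99+114 = 701 → 02 bd.
Outer input = (K'⊕opad) ∥ inner = 5e af 5c 5c 5c ∥ 02 bd.
Outer hash (tag): sum = 94+175+92+92+92+2+189 = 736 → 02 e0.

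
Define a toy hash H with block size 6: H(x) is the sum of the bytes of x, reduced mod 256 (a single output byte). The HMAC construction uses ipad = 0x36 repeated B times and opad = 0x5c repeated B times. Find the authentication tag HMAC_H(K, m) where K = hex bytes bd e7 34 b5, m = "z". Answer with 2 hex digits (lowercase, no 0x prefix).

Key hex bytes bd e7 34 b5 is 4 bytes ≤ B = 6; zero-pad to 6 bytes: K' = bd e7 34 b5 00 00.
K' ⊕ ipad = 8b d1 02 83 36 36.  K' ⊕ opad = e1 bb 68 e9 5c 5c.
Inner input = (K'⊕ipad) ∥ m = 8b d1 02 83 36 36 ∥ 7a.
Inner hash: sum = 139+209+2+131+54+54+122 = 711; mod 256 = 199 → c7.
Outer input = (K'⊕opad) ∥ inner = e1 bb 68 e9 5c 5c ∥ c7.
Outer hash (tag): sum = 225+187+104+233+92+92+199 = 1132; mod 256 = 108 → 6c.

6c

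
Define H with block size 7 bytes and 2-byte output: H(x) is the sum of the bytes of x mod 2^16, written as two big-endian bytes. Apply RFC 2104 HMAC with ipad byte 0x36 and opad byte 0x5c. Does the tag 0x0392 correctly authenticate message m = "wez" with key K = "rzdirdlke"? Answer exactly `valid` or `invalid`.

Key "rzdirdlke" = 72 7a 64 69 72 64 6c 6b 65 is 9 bytes > B = 7, so hash it first: H(key) = 03 cb, then zero-pad to 7 bytes: K' = 03 cb 00 00 00 00 00.
K' ⊕ ipad = 35 fd 36 36 36 36 36; K' ⊕ opad = 5f 97 5c 5c 5c 5c 5c.
Inner hash: sum = 53+253+54+54+54+54+54+119+101+122 = 918 → 03 96.
Outer hash (recomputed tag): sum = 95+151+92+92+92+92+92+3+150 = 859 → 03 5b.
Recomputed tag = 035b; claimed = 0392 → mismatch.

invalid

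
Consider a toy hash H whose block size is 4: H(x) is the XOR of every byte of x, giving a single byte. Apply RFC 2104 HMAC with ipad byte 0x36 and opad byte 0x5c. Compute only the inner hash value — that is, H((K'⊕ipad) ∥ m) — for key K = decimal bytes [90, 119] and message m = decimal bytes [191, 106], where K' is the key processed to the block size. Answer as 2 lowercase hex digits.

Key decimal bytes [90, 119] = 5a 77 is 2 bytes ≤ B = 4; zero-pad to 4 bytes: K' = 5a 77 00 00.
K' ⊕ ipad = 6c 41 36 36.
Inner input = 6c 41 36 36 ∥ bf 6a.
Inner hash: XOR 6c⊕41⊕36⊕36⊕bf⊕6a = f8.

f8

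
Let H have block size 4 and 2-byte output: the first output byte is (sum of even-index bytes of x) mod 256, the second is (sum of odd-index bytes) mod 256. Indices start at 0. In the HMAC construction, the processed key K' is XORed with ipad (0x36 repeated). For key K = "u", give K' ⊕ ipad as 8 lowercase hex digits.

Key "u" = 75 is 1 byte ≤ B = 4; zero-pad to 4 bytes: K' = 75 00 00 00.
XOR each byte with 0x36: 75⊕36=43, 00⊕36=36, 00⊕36=36, 00⊕36=36.

43363636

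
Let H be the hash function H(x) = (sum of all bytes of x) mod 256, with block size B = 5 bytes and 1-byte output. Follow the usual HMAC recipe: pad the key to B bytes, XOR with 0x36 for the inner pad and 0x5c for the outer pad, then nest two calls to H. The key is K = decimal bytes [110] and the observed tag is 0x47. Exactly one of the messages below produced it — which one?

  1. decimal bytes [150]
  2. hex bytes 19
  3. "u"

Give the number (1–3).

3

Key decimal bytes [110] = 6e is 1 byte ≤ B = 5; zero-pad to 5 bytes: K' = 6e 00 00 00 00.
K' ⊕ ipad = 58 36 36 36 36; K' ⊕ opad = 32 5c 5c 5c 5c.
m1: inner = H(58 36 36 36 36 96) = c6; tag = H(32 5c 5c 5c 5c c6) = 68
m2: inner = H(58 36 36 36 36 19) = 49; tag = H(32 5c 5c 5c 5c 49) = eb
m3: inner = H(58 36 36 36 36 75) = a5; tag = H(32 5c 5c 5c 5c a5) = 47 ← matches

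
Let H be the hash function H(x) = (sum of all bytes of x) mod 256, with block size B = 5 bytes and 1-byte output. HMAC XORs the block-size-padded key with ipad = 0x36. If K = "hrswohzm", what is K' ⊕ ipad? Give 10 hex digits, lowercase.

b436363636

Key "hrswohzm" = 68 72 73 77 6f 68 7a 6d is 8 bytes > B = 5, so hash it first: H(key) = 82, then zero-pad to 5 bytes: K' = 82 00 00 00 00.
XOR each byte with 0x36: 82⊕36=b4, 00⊕36=36, 00⊕36=36, 00⊕36=36, 00⊕36=36.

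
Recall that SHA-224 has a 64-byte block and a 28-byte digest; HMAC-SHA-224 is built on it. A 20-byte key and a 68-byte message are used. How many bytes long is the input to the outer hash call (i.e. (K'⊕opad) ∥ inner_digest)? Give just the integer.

92

Key is 20 ≤ 64 bytes, zero-padded: |K'| = 64.
Outer input = (K'⊕opad) ∥ H(inner) → 64 + 28 = 92 bytes.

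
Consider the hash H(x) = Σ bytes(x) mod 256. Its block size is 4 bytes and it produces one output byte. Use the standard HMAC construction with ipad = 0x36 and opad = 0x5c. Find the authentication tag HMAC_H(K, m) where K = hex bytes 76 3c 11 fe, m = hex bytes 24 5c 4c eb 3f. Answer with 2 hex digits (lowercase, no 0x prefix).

a8

Key hex bytes 76 3c 11 fe is exactly B = 4 bytes: K' = 76 3c 11 fe.
K' ⊕ ipad = 40 0a 27 c8.  K' ⊕ opad = 2a 60 4d a2.
Inner input = (K'⊕ipad) ∥ m = 40 0a 27 c8 ∥ 24 5c 4c eb 3f.
Inner hash: sum = 64+10+39+200+36+92+76+235+63 = 815; mod 256 = 47 → 2f.
Outer input = (K'⊕opad) ∥ inner = 2a 60 4d a2 ∥ 2f.
Outer hash (tag): sum = 42+96+77+162+47 = 424; mod 256 = 168 → a8.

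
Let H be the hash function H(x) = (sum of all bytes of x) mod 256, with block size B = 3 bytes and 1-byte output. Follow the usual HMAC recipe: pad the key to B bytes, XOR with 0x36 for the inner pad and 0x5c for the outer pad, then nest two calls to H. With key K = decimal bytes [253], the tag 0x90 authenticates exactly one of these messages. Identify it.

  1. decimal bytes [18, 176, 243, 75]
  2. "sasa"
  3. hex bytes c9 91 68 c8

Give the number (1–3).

1

Key decimal bytes [253] = fd is 1 byte ≤ B = 3; zero-pad to 3 bytes: K' = fd 00 00.
K' ⊕ ipad = cb 36 36; K' ⊕ opad = a1 5c 5c.
m1: inner = H(cb 36 36 12 b0 f3 4b) = 37; tag = H(a1 5c 5c 37) = 90 ← matches
m2: inner = H(cb 36 36 73 61 73 61) = df; tag = H(a1 5c 5c df) = 38
m3: inner = H(cb 36 36 c9 91 68 c8) = c1; tag = H(a1 5c 5c c1) = 1a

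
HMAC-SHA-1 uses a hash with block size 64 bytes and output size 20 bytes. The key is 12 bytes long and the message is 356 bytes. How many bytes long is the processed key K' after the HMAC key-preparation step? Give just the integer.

64

Key is 12 ≤ 64 bytes, zero-padded: |K'| = 64.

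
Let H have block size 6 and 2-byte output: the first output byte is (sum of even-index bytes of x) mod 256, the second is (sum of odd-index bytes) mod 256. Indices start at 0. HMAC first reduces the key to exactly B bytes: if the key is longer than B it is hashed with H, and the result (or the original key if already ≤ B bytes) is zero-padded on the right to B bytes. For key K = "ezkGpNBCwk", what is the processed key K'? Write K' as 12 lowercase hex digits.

|K| = 10 > B = 6, so first hash the key.
H(K): even-index sum = 505 mod 256 = 249; odd-index sum = 445 mod 256 = 189 → f9 bd.
Zero-pad H(K) = f9 bd to 6 bytes: K' = f9 bd 00 00 00 00.

f9bd00000000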